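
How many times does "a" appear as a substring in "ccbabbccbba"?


Searching for "a" in "ccbabbccbba"
Scanning each position:
  Position 0: "c" => no
  Position 1: "c" => no
  Position 2: "b" => no
  Position 3: "a" => MATCH
  Position 4: "b" => no
  Position 5: "b" => no
  Position 6: "c" => no
  Position 7: "c" => no
  Position 8: "b" => no
  Position 9: "b" => no
  Position 10: "a" => MATCH
Total occurrences: 2

2


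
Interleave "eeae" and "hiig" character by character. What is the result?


Interleaving "eeae" and "hiig":
  Position 0: 'e' from first, 'h' from second => "eh"
  Position 1: 'e' from first, 'i' from second => "ei"
  Position 2: 'a' from first, 'i' from second => "ai"
  Position 3: 'e' from first, 'g' from second => "eg"
Result: eheiaieg

eheiaieg


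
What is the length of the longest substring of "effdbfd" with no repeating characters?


Input: "effdbfd"
Sliding window (track last position of each char):
  Position 0 ('e'): window [0,0] length 1 -- new best
  Position 1 ('f'): window [0,1] length 2 -- new best
  Position 2 ('f'): repeat (last at 1), move window start to 2
  Position 2 ('f'): window [2,2] length 1
  Position 3 ('d'): window [2,3] length 2
  Position 4 ('b'): window [2,4] length 3 -- new best
  Position 5 ('f'): repeat (last at 2), move window start to 3
  Position 5 ('f'): window [3,5] length 3
  Position 6 ('d'): repeat (last at 3), move window start to 4
  Position 6 ('d'): window [4,6] length 3
Longest substring with no repeats: "fdb" with length 3

3


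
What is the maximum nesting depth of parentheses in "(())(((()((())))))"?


Input: "(())(((()((())))))"
Tracking depth:
  Position 0 '(': depth becomes 1
  Position 1 '(': depth becomes 2
  Position 2 ')': depth becomes 1
  Position 3 ')': depth becomes 0
  Position 4 '(': depth becomes 1
  Position 5 '(': depth becomes 2
  Position 6 '(': depth becomes 3
  Position 7 '(': depth becomes 4
  Position 8 ')': depth becomes 3
  Position 9 '(': depth becomes 4
  Position 10 '(': depth becomes 5
  Position 11 '(': depth becomes 6
  Position 12 ')': depth becomes 5
  Position 13 ')': depth becomes 4
  Position 14 ')': depth becomes 3
  Position 15 ')': depth becomes 2
  Position 16 ')': depth becomes 1
  Position 17 ')': depth becomes 0
Maximum depth reached: 6

6


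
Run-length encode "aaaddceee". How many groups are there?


Input: aaaddceee
Scanning for consecutive runs:
  Group 1: 'a' x 3 (positions 0-2)
  Group 2: 'd' x 2 (positions 3-4)
  Group 3: 'c' x 1 (positions 5-5)
  Group 4: 'e' x 3 (positions 6-8)
Total groups: 4

4


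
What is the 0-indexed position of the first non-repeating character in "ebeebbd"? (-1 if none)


Input: ebeebbd
Character frequencies:
  'b': 3
  'd': 1
  'e': 3
Scanning left to right for freq == 1:
  Position 0 ('e'): freq=3, skip
  Position 1 ('b'): freq=3, skip
  Position 2 ('e'): freq=3, skip
  Position 3 ('e'): freq=3, skip
  Position 4 ('b'): freq=3, skip
  Position 5 ('b'): freq=3, skip
  Position 6 ('d'): unique! => answer = 6

6


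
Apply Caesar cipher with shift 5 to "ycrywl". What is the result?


Caesar cipher: shift "ycrywl" by 5
  'y' (pos 24) + 5 = pos 3 = 'd'
  'c' (pos 2) + 5 = pos 7 = 'h'
  'r' (pos 17) + 5 = pos 22 = 'w'
  'y' (pos 24) + 5 = pos 3 = 'd'
  'w' (pos 22) + 5 = pos 1 = 'b'
  'l' (pos 11) + 5 = pos 16 = 'q'
Result: dhwdbq

dhwdbq


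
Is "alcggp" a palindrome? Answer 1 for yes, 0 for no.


Input: alcggp
Reversed: pggcla
  Compare pos 0 ('a') with pos 5 ('p'): MISMATCH
  Compare pos 1 ('l') with pos 4 ('g'): MISMATCH
  Compare pos 2 ('c') with pos 3 ('g'): MISMATCH
Result: not a palindrome

0


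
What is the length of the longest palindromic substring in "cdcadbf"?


Input: "cdcadbf"
Checking substrings for palindromes:
  [0:3] "cdc" (len 3) => palindrome
Longest palindromic substring: "cdc" with length 3

3


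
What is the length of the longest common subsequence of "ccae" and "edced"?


LCS of "ccae" and "edced"
DP table:
           e    d    c    e    d
      0    0    0    0    0    0
  c   0    0    0    1    1    1
  c   0    0    0    1    1    1
  a   0    0    0    1    1    1
  e   0    1    1    1    2    2
LCS length = dp[4][5] = 2

2


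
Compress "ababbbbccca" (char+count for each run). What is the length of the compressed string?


Input: ababbbbccca
Runs:
  'a' x 1 => "a1"
  'b' x 1 => "b1"
  'a' x 1 => "a1"
  'b' x 4 => "b4"
  'c' x 3 => "c3"
  'a' x 1 => "a1"
Compressed: "a1b1a1b4c3a1"
Compressed length: 12

12


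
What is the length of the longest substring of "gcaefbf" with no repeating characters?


Input: "gcaefbf"
Sliding window (track last position of each char):
  Position 0 ('g'): window [0,0] length 1 -- new best
  Position 1 ('c'): window [0,1] length 2 -- new best
  Position 2 ('a'): window [0,2] length 3 -- new best
  Position 3 ('e'): window [0,3] length 4 -- new best
  Position 4 ('f'): window [0,4] length 5 -- new best
  Position 5 ('b'): window [0,5] length 6 -- new best
  Position 6 ('f'): repeat (last at 4), move window start to 5
  Position 6 ('f'): window [5,6] length 2
Longest substring with no repeats: "gcaefb" with length 6

6


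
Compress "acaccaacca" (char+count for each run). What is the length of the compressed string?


Input: acaccaacca
Runs:
  'a' x 1 => "a1"
  'c' x 1 => "c1"
  'a' x 1 => "a1"
  'c' x 2 => "c2"
  'a' x 2 => "a2"
  'c' x 2 => "c2"
  'a' x 1 => "a1"
Compressed: "a1c1a1c2a2c2a1"
Compressed length: 14

14


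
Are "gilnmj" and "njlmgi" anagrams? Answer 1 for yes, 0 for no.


Strings: "gilnmj", "njlmgi"
Sorted first:  gijlmn
Sorted second: gijlmn
Sorted forms match => anagrams

1


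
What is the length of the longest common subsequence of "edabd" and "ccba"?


LCS of "edabd" and "ccba"
DP table:
           c    c    b    a
      0    0    0    0    0
  e   0    0    0    0    0
  d   0    0    0    0    0
  a   0    0    0    0    1
  b   0    0    0    1    1
  d   0    0    0    1    1
LCS length = dp[5][4] = 1

1


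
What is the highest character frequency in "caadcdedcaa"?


Input: caadcdedcaa
Character counts:
  'a': 4
  'c': 3
  'd': 3
  'e': 1
Maximum frequency: 4

4


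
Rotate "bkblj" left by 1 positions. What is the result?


Input: "bkblj", rotate left by 1
First 1 characters: "b"
Remaining characters: "kblj"
Concatenate remaining + first: "kblj" + "b" = "kbljb"

kbljb


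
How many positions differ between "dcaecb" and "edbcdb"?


Comparing "dcaecb" and "edbcdb" position by position:
  Position 0: 'd' vs 'e' => DIFFER
  Position 1: 'c' vs 'd' => DIFFER
  Position 2: 'a' vs 'b' => DIFFER
  Position 3: 'e' vs 'c' => DIFFER
  Position 4: 'c' vs 'd' => DIFFER
  Position 5: 'b' vs 'b' => same
Positions that differ: 5

5


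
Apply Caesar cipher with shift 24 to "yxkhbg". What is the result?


Caesar cipher: shift "yxkhbg" by 24
  'y' (pos 24) + 24 = pos 22 = 'w'
  'x' (pos 23) + 24 = pos 21 = 'v'
  'k' (pos 10) + 24 = pos 8 = 'i'
  'h' (pos 7) + 24 = pos 5 = 'f'
  'b' (pos 1) + 24 = pos 25 = 'z'
  'g' (pos 6) + 24 = pos 4 = 'e'
Result: wvifze

wvifze


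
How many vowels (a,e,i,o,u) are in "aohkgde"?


Input: aohkgde
Checking each character:
  'a' at position 0: vowel (running total: 1)
  'o' at position 1: vowel (running total: 2)
  'h' at position 2: consonant
  'k' at position 3: consonant
  'g' at position 4: consonant
  'd' at position 5: consonant
  'e' at position 6: vowel (running total: 3)
Total vowels: 3

3


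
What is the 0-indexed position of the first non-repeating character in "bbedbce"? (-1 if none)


Input: bbedbce
Character frequencies:
  'b': 3
  'c': 1
  'd': 1
  'e': 2
Scanning left to right for freq == 1:
  Position 0 ('b'): freq=3, skip
  Position 1 ('b'): freq=3, skip
  Position 2 ('e'): freq=2, skip
  Position 3 ('d'): unique! => answer = 3

3


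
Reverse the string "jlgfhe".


Input: jlgfhe
Reading characters right to left:
  Position 5: 'e'
  Position 4: 'h'
  Position 3: 'f'
  Position 2: 'g'
  Position 1: 'l'
  Position 0: 'j'
Reversed: ehfglj

ehfglj


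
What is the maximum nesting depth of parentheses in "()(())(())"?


Input: "()(())(())"
Tracking depth:
  Position 0 '(': depth becomes 1
  Position 1 ')': depth becomes 0
  Position 2 '(': depth becomes 1
  Position 3 '(': depth becomes 2
  Position 4 ')': depth becomes 1
  Position 5 ')': depth becomes 0
  Position 6 '(': depth becomes 1
  Position 7 '(': depth becomes 2
  Position 8 ')': depth becomes 1
  Position 9 ')': depth becomes 0
Maximum depth reached: 2

2


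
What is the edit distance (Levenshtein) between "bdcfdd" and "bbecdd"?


Computing edit distance: "bdcfdd" -> "bbecdd"
DP table:
           b    b    e    c    d    d
      0    1    2    3    4    5    6
  b   1    0    1    2    3    4    5
  d   2    1    1    2    3    3    4
  c   3    2    2    2    2    3    4
  f   4    3    3    3    3    3    4
  d   5    4    4    4    4    3    3
  d   6    5    5    5    5    4    3
Edit distance = dp[6][6] = 3

3


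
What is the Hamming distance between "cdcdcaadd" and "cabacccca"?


Comparing "cdcdcaadd" and "cabacccca" position by position:
  Position 0: 'c' vs 'c' => same
  Position 1: 'd' vs 'a' => differ
  Position 2: 'c' vs 'b' => differ
  Position 3: 'd' vs 'a' => differ
  Position 4: 'c' vs 'c' => same
  Position 5: 'a' vs 'c' => differ
  Position 6: 'a' vs 'c' => differ
  Position 7: 'd' vs 'c' => differ
  Position 8: 'd' vs 'a' => differ
Total differences (Hamming distance): 7

7


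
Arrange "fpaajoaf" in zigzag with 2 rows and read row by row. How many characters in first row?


Zigzag "fpaajoaf" into 2 rows:
Placing characters:
  'f' => row 0
  'p' => row 1
  'a' => row 0
  'a' => row 1
  'j' => row 0
  'o' => row 1
  'a' => row 0
  'f' => row 1
Rows:
  Row 0: "faja"
  Row 1: "paof"
First row length: 4

4


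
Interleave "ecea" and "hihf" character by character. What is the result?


Interleaving "ecea" and "hihf":
  Position 0: 'e' from first, 'h' from second => "eh"
  Position 1: 'c' from first, 'i' from second => "ci"
  Position 2: 'e' from first, 'h' from second => "eh"
  Position 3: 'a' from first, 'f' from second => "af"
Result: ehciehaf

ehciehaf


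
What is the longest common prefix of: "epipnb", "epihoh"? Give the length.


Words: epipnb, epihoh
  Position 0: all 'e' => match
  Position 1: all 'p' => match
  Position 2: all 'i' => match
  Position 3: ('p', 'h') => mismatch, stop
LCP = "epi" (length 3)

3


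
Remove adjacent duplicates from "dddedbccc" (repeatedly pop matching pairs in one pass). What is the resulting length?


Input: dddedbccc
Stack-based adjacent duplicate removal:
  Read 'd': push. Stack: d
  Read 'd': matches stack top 'd' => pop. Stack: (empty)
  Read 'd': push. Stack: d
  Read 'e': push. Stack: de
  Read 'd': push. Stack: ded
  Read 'b': push. Stack: dedb
  Read 'c': push. Stack: dedbc
  Read 'c': matches stack top 'c' => pop. Stack: dedb
  Read 'c': push. Stack: dedbc
Final stack: "dedbc" (length 5)

5


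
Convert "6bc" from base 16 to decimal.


Input: "6bc" in base 16
Positional expansion:
  Digit '6' (value 6) x 16^2 = 1536
  Digit 'b' (value 11) x 16^1 = 176
  Digit 'c' (value 12) x 16^0 = 12
Sum = 1724

1724


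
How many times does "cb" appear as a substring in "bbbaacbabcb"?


Searching for "cb" in "bbbaacbabcb"
Scanning each position:
  Position 0: "bb" => no
  Position 1: "bb" => no
  Position 2: "ba" => no
  Position 3: "aa" => no
  Position 4: "ac" => no
  Position 5: "cb" => MATCH
  Position 6: "ba" => no
  Position 7: "ab" => no
  Position 8: "bc" => no
  Position 9: "cb" => MATCH
Total occurrences: 2

2


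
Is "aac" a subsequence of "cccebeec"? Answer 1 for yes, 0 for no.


Check if "aac" is a subsequence of "cccebeec"
Greedy scan:
  Position 0 ('c'): no match needed
  Position 1 ('c'): no match needed
  Position 2 ('c'): no match needed
  Position 3 ('e'): no match needed
  Position 4 ('b'): no match needed
  Position 5 ('e'): no match needed
  Position 6 ('e'): no match needed
  Position 7 ('c'): no match needed
Only matched 0/3 characters => not a subsequence

0


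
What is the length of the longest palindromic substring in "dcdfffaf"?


Input: "dcdfffaf"
Checking substrings for palindromes:
  [0:3] "dcd" (len 3) => palindrome
  [3:6] "fff" (len 3) => palindrome
  [5:8] "faf" (len 3) => palindrome
  [3:5] "ff" (len 2) => palindrome
  [4:6] "ff" (len 2) => palindrome
Longest palindromic substring: "dcd" with length 3

3


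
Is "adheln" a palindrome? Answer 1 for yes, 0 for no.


Input: adheln
Reversed: nlehda
  Compare pos 0 ('a') with pos 5 ('n'): MISMATCH
  Compare pos 1 ('d') with pos 4 ('l'): MISMATCH
  Compare pos 2 ('h') with pos 3 ('e'): MISMATCH
Result: not a palindrome

0


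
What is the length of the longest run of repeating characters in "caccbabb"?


Input: "caccbabb"
Scanning for longest run:
  Position 1 ('a'): new char, reset run to 1
  Position 2 ('c'): new char, reset run to 1
  Position 3 ('c'): continues run of 'c', length=2
  Position 4 ('b'): new char, reset run to 1
  Position 5 ('a'): new char, reset run to 1
  Position 6 ('b'): new char, reset run to 1
  Position 7 ('b'): continues run of 'b', length=2
Longest run: 'c' with length 2

2


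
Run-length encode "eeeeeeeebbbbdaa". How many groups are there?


Input: eeeeeeeebbbbdaa
Scanning for consecutive runs:
  Group 1: 'e' x 8 (positions 0-7)
  Group 2: 'b' x 4 (positions 8-11)
  Group 3: 'd' x 1 (positions 12-12)
  Group 4: 'a' x 2 (positions 13-14)
Total groups: 4

4


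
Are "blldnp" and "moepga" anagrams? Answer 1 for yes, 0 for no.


Strings: "blldnp", "moepga"
Sorted first:  bdllnp
Sorted second: aegmop
Differ at position 0: 'b' vs 'a' => not anagrams

0


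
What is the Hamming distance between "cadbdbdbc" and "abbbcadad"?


Comparing "cadbdbdbc" and "abbbcadad" position by position:
  Position 0: 'c' vs 'a' => differ
  Position 1: 'a' vs 'b' => differ
  Position 2: 'd' vs 'b' => differ
  Position 3: 'b' vs 'b' => same
  Position 4: 'd' vs 'c' => differ
  Position 5: 'b' vs 'a' => differ
  Position 6: 'd' vs 'd' => same
  Position 7: 'b' vs 'a' => differ
  Position 8: 'c' vs 'd' => differ
Total differences (Hamming distance): 7

7


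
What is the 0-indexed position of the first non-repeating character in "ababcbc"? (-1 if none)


Input: ababcbc
Character frequencies:
  'a': 2
  'b': 3
  'c': 2
Scanning left to right for freq == 1:
  Position 0 ('a'): freq=2, skip
  Position 1 ('b'): freq=3, skip
  Position 2 ('a'): freq=2, skip
  Position 3 ('b'): freq=3, skip
  Position 4 ('c'): freq=2, skip
  Position 5 ('b'): freq=3, skip
  Position 6 ('c'): freq=2, skip
  No unique character found => answer = -1

-1


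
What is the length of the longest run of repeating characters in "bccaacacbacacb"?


Input: "bccaacacbacacb"
Scanning for longest run:
  Position 1 ('c'): new char, reset run to 1
  Position 2 ('c'): continues run of 'c', length=2
  Position 3 ('a'): new char, reset run to 1
  Position 4 ('a'): continues run of 'a', length=2
  Position 5 ('c'): new char, reset run to 1
  Position 6 ('a'): new char, reset run to 1
  Position 7 ('c'): new char, reset run to 1
  Position 8 ('b'): new char, reset run to 1
  Position 9 ('a'): new char, reset run to 1
  Position 10 ('c'): new char, reset run to 1
  Position 11 ('a'): new char, reset run to 1
  Position 12 ('c'): new char, reset run to 1
  Position 13 ('b'): new char, reset run to 1
Longest run: 'c' with length 2

2


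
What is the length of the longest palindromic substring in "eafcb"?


Input: "eafcb"
Checking substrings for palindromes:
  No multi-char palindromic substrings found
Longest palindromic substring: "e" with length 1

1


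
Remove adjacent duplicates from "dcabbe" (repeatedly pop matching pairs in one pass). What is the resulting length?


Input: dcabbe
Stack-based adjacent duplicate removal:
  Read 'd': push. Stack: d
  Read 'c': push. Stack: dc
  Read 'a': push. Stack: dca
  Read 'b': push. Stack: dcab
  Read 'b': matches stack top 'b' => pop. Stack: dca
  Read 'e': push. Stack: dcae
Final stack: "dcae" (length 4)

4


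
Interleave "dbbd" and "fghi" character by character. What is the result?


Interleaving "dbbd" and "fghi":
  Position 0: 'd' from first, 'f' from second => "df"
  Position 1: 'b' from first, 'g' from second => "bg"
  Position 2: 'b' from first, 'h' from second => "bh"
  Position 3: 'd' from first, 'i' from second => "di"
Result: dfbgbhdi

dfbgbhdi


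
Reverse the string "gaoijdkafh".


Input: gaoijdkafh
Reading characters right to left:
  Position 9: 'h'
  Position 8: 'f'
  Position 7: 'a'
  Position 6: 'k'
  Position 5: 'd'
  Position 4: 'j'
  Position 3: 'i'
  Position 2: 'o'
  Position 1: 'a'
  Position 0: 'g'
Reversed: hfakdjioag

hfakdjioag


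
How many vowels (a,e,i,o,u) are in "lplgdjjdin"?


Input: lplgdjjdin
Checking each character:
  'l' at position 0: consonant
  'p' at position 1: consonant
  'l' at position 2: consonant
  'g' at position 3: consonant
  'd' at position 4: consonant
  'j' at position 5: consonant
  'j' at position 6: consonant
  'd' at position 7: consonant
  'i' at position 8: vowel (running total: 1)
  'n' at position 9: consonant
Total vowels: 1

1


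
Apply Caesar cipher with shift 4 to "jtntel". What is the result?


Caesar cipher: shift "jtntel" by 4
  'j' (pos 9) + 4 = pos 13 = 'n'
  't' (pos 19) + 4 = pos 23 = 'x'
  'n' (pos 13) + 4 = pos 17 = 'r'
  't' (pos 19) + 4 = pos 23 = 'x'
  'e' (pos 4) + 4 = pos 8 = 'i'
  'l' (pos 11) + 4 = pos 15 = 'p'
Result: nxrxip

nxrxip


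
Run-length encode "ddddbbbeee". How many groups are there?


Input: ddddbbbeee
Scanning for consecutive runs:
  Group 1: 'd' x 4 (positions 0-3)
  Group 2: 'b' x 3 (positions 4-6)
  Group 3: 'e' x 3 (positions 7-9)
Total groups: 3

3


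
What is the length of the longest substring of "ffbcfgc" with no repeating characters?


Input: "ffbcfgc"
Sliding window (track last position of each char):
  Position 0 ('f'): window [0,0] length 1 -- new best
  Position 1 ('f'): repeat (last at 0), move window start to 1
  Position 1 ('f'): window [1,1] length 1
  Position 2 ('b'): window [1,2] length 2 -- new best
  Position 3 ('c'): window [1,3] length 3 -- new best
  Position 4 ('f'): repeat (last at 1), move window start to 2
  Position 4 ('f'): window [2,4] length 3
  Position 5 ('g'): window [2,5] length 4 -- new best
  Position 6 ('c'): repeat (last at 3), move window start to 4
  Position 6 ('c'): window [4,6] length 3
Longest substring with no repeats: "bcfg" with length 4

4


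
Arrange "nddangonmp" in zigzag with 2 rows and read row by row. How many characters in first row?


Zigzag "nddangonmp" into 2 rows:
Placing characters:
  'n' => row 0
  'd' => row 1
  'd' => row 0
  'a' => row 1
  'n' => row 0
  'g' => row 1
  'o' => row 0
  'n' => row 1
  'm' => row 0
  'p' => row 1
Rows:
  Row 0: "ndnom"
  Row 1: "dagnp"
First row length: 5

5


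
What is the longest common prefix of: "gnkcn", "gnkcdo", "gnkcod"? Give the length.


Words: gnkcn, gnkcdo, gnkcod
  Position 0: all 'g' => match
  Position 1: all 'n' => match
  Position 2: all 'k' => match
  Position 3: all 'c' => match
  Position 4: ('n', 'd', 'o') => mismatch, stop
LCP = "gnkc" (length 4)

4


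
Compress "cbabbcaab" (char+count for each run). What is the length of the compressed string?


Input: cbabbcaab
Runs:
  'c' x 1 => "c1"
  'b' x 1 => "b1"
  'a' x 1 => "a1"
  'b' x 2 => "b2"
  'c' x 1 => "c1"
  'a' x 2 => "a2"
  'b' x 1 => "b1"
Compressed: "c1b1a1b2c1a2b1"
Compressed length: 14

14


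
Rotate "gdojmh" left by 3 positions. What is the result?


Input: "gdojmh", rotate left by 3
First 3 characters: "gdo"
Remaining characters: "jmh"
Concatenate remaining + first: "jmh" + "gdo" = "jmhgdo"

jmhgdo


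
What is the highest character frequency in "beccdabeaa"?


Input: beccdabeaa
Character counts:
  'a': 3
  'b': 2
  'c': 2
  'd': 1
  'e': 2
Maximum frequency: 3

3


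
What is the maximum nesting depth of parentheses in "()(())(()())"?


Input: "()(())(()())"
Tracking depth:
  Position 0 '(': depth becomes 1
  Position 1 ')': depth becomes 0
  Position 2 '(': depth becomes 1
  Position 3 '(': depth becomes 2
  Position 4 ')': depth becomes 1
  Position 5 ')': depth becomes 0
  Position 6 '(': depth becomes 1
  Position 7 '(': depth becomes 2
  Position 8 ')': depth becomes 1
  Position 9 '(': depth becomes 2
  Position 10 ')': depth becomes 1
  Position 11 ')': depth becomes 0
Maximum depth reached: 2

2


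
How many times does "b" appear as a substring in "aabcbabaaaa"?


Searching for "b" in "aabcbabaaaa"
Scanning each position:
  Position 0: "a" => no
  Position 1: "a" => no
  Position 2: "b" => MATCH
  Position 3: "c" => no
  Position 4: "b" => MATCH
  Position 5: "a" => no
  Position 6: "b" => MATCH
  Position 7: "a" => no
  Position 8: "a" => no
  Position 9: "a" => no
  Position 10: "a" => no
Total occurrences: 3

3


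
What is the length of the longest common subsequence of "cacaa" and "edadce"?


LCS of "cacaa" and "edadce"
DP table:
           e    d    a    d    c    e
      0    0    0    0    0    0    0
  c   0    0    0    0    0    1    1
  a   0    0    0    1    1    1    1
  c   0    0    0    1    1    2    2
  a   0    0    0    1    1    2    2
  a   0    0    0    1    1    2    2
LCS length = dp[5][6] = 2

2


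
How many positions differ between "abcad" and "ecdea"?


Comparing "abcad" and "ecdea" position by position:
  Position 0: 'a' vs 'e' => DIFFER
  Position 1: 'b' vs 'c' => DIFFER
  Position 2: 'c' vs 'd' => DIFFER
  Position 3: 'a' vs 'e' => DIFFER
  Position 4: 'd' vs 'a' => DIFFER
Positions that differ: 5

5


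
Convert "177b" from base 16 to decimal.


Input: "177b" in base 16
Positional expansion:
  Digit '1' (value 1) x 16^3 = 4096
  Digit '7' (value 7) x 16^2 = 1792
  Digit '7' (value 7) x 16^1 = 112
  Digit 'b' (value 11) x 16^0 = 11
Sum = 6011

6011


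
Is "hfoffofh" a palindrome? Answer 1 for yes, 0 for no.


Input: hfoffofh
Reversed: hfoffofh
  Compare pos 0 ('h') with pos 7 ('h'): match
  Compare pos 1 ('f') with pos 6 ('f'): match
  Compare pos 2 ('o') with pos 5 ('o'): match
  Compare pos 3 ('f') with pos 4 ('f'): match
Result: palindrome

1


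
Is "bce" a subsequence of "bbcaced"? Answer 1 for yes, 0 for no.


Check if "bce" is a subsequence of "bbcaced"
Greedy scan:
  Position 0 ('b'): matches sub[0] = 'b'
  Position 1 ('b'): no match needed
  Position 2 ('c'): matches sub[1] = 'c'
  Position 3 ('a'): no match needed
  Position 4 ('c'): no match needed
  Position 5 ('e'): matches sub[2] = 'e'
  Position 6 ('d'): no match needed
All 3 characters matched => is a subsequence

1


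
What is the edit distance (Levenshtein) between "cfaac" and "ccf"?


Computing edit distance: "cfaac" -> "ccf"
DP table:
           c    c    f
      0    1    2    3
  c   1    0    1    2
  f   2    1    1    1
  a   3    2    2    2
  a   4    3    3    3
  c   5    4    3    4
Edit distance = dp[5][3] = 4

4


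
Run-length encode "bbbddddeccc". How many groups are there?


Input: bbbddddeccc
Scanning for consecutive runs:
  Group 1: 'b' x 3 (positions 0-2)
  Group 2: 'd' x 4 (positions 3-6)
  Group 3: 'e' x 1 (positions 7-7)
  Group 4: 'c' x 3 (positions 8-10)
Total groups: 4

4


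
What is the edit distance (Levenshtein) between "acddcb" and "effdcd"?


Computing edit distance: "acddcb" -> "effdcd"
DP table:
           e    f    f    d    c    d
      0    1    2    3    4    5    6
  a   1    1    2    3    4    5    6
  c   2    2    2    3    4    4    5
  d   3    3    3    3    3    4    4
  d   4    4    4    4    3    4    4
  c   5    5    5    5    4    3    4
  b   6    6    6    6    5    4    4
Edit distance = dp[6][6] = 4

4


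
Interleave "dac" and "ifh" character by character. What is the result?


Interleaving "dac" and "ifh":
  Position 0: 'd' from first, 'i' from second => "di"
  Position 1: 'a' from first, 'f' from second => "af"
  Position 2: 'c' from first, 'h' from second => "ch"
Result: diafch

diafch


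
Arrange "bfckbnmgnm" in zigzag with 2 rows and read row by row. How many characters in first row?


Zigzag "bfckbnmgnm" into 2 rows:
Placing characters:
  'b' => row 0
  'f' => row 1
  'c' => row 0
  'k' => row 1
  'b' => row 0
  'n' => row 1
  'm' => row 0
  'g' => row 1
  'n' => row 0
  'm' => row 1
Rows:
  Row 0: "bcbmn"
  Row 1: "fkngm"
First row length: 5

5


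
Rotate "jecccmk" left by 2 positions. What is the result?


Input: "jecccmk", rotate left by 2
First 2 characters: "je"
Remaining characters: "cccmk"
Concatenate remaining + first: "cccmk" + "je" = "cccmkje"

cccmkje


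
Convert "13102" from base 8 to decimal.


Input: "13102" in base 8
Positional expansion:
  Digit '1' (value 1) x 8^4 = 4096
  Digit '3' (value 3) x 8^3 = 1536
  Digit '1' (value 1) x 8^2 = 64
  Digit '0' (value 0) x 8^1 = 0
  Digit '2' (value 2) x 8^0 = 2
Sum = 5698

5698


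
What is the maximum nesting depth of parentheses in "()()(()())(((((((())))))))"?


Input: "()()(()())(((((((())))))))"
Tracking depth:
  Position 0 '(': depth becomes 1
  Position 1 ')': depth becomes 0
  Position 2 '(': depth becomes 1
  Position 3 ')': depth becomes 0
  Position 4 '(': depth becomes 1
  Position 5 '(': depth becomes 2
  Position 6 ')': depth becomes 1
  Position 7 '(': depth becomes 2
  Position 8 ')': depth becomes 1
  Position 9 ')': depth becomes 0
  Position 10 '(': depth becomes 1
  Position 11 '(': depth becomes 2
  Position 12 '(': depth becomes 3
  Position 13 '(': depth becomes 4
  Position 14 '(': depth becomes 5
  Position 15 '(': depth becomes 6
  Position 16 '(': depth becomes 7
  Position 17 '(': depth becomes 8
  Position 18 ')': depth becomes 7
  Position 19 ')': depth becomes 6
  Position 20 ')': depth becomes 5
  Position 21 ')': depth becomes 4
  Position 22 ')': depth becomes 3
  Position 23 ')': depth becomes 2
  Position 24 ')': depth becomes 1
  Position 25 ')': depth becomes 0
Maximum depth reached: 8

8


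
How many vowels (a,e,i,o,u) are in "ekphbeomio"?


Input: ekphbeomio
Checking each character:
  'e' at position 0: vowel (running total: 1)
  'k' at position 1: consonant
  'p' at position 2: consonant
  'h' at position 3: consonant
  'b' at position 4: consonant
  'e' at position 5: vowel (running total: 2)
  'o' at position 6: vowel (running total: 3)
  'm' at position 7: consonant
  'i' at position 8: vowel (running total: 4)
  'o' at position 9: vowel (running total: 5)
Total vowels: 5

5


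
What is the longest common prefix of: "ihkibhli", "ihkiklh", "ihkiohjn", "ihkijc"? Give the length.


Words: ihkibhli, ihkiklh, ihkiohjn, ihkijc
  Position 0: all 'i' => match
  Position 1: all 'h' => match
  Position 2: all 'k' => match
  Position 3: all 'i' => match
  Position 4: ('b', 'k', 'o', 'j') => mismatch, stop
LCP = "ihki" (length 4)

4


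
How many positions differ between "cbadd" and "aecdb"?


Comparing "cbadd" and "aecdb" position by position:
  Position 0: 'c' vs 'a' => DIFFER
  Position 1: 'b' vs 'e' => DIFFER
  Position 2: 'a' vs 'c' => DIFFER
  Position 3: 'd' vs 'd' => same
  Position 4: 'd' vs 'b' => DIFFER
Positions that differ: 4

4


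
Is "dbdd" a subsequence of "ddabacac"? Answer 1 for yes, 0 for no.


Check if "dbdd" is a subsequence of "ddabacac"
Greedy scan:
  Position 0 ('d'): matches sub[0] = 'd'
  Position 1 ('d'): no match needed
  Position 2 ('a'): no match needed
  Position 3 ('b'): matches sub[1] = 'b'
  Position 4 ('a'): no match needed
  Position 5 ('c'): no match needed
  Position 6 ('a'): no match needed
  Position 7 ('c'): no match needed
Only matched 2/4 characters => not a subsequence

0


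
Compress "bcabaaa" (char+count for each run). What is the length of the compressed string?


Input: bcabaaa
Runs:
  'b' x 1 => "b1"
  'c' x 1 => "c1"
  'a' x 1 => "a1"
  'b' x 1 => "b1"
  'a' x 3 => "a3"
Compressed: "b1c1a1b1a3"
Compressed length: 10

10


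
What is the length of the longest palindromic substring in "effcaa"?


Input: "effcaa"
Checking substrings for palindromes:
  [1:3] "ff" (len 2) => palindrome
  [4:6] "aa" (len 2) => palindrome
Longest palindromic substring: "ff" with length 2

2


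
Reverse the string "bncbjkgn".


Input: bncbjkgn
Reading characters right to left:
  Position 7: 'n'
  Position 6: 'g'
  Position 5: 'k'
  Position 4: 'j'
  Position 3: 'b'
  Position 2: 'c'
  Position 1: 'n'
  Position 0: 'b'
Reversed: ngkjbcnb

ngkjbcnb


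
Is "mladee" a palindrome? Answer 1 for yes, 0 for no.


Input: mladee
Reversed: eedalm
  Compare pos 0 ('m') with pos 5 ('e'): MISMATCH
  Compare pos 1 ('l') with pos 4 ('e'): MISMATCH
  Compare pos 2 ('a') with pos 3 ('d'): MISMATCH
Result: not a palindrome

0


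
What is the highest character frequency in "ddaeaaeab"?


Input: ddaeaaeab
Character counts:
  'a': 4
  'b': 1
  'd': 2
  'e': 2
Maximum frequency: 4

4


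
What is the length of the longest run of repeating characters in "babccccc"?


Input: "babccccc"
Scanning for longest run:
  Position 1 ('a'): new char, reset run to 1
  Position 2 ('b'): new char, reset run to 1
  Position 3 ('c'): new char, reset run to 1
  Position 4 ('c'): continues run of 'c', length=2
  Position 5 ('c'): continues run of 'c', length=3
  Position 6 ('c'): continues run of 'c', length=4
  Position 7 ('c'): continues run of 'c', length=5
Longest run: 'c' with length 5

5


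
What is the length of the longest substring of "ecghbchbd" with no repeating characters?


Input: "ecghbchbd"
Sliding window (track last position of each char):
  Position 0 ('e'): window [0,0] length 1 -- new best
  Position 1 ('c'): window [0,1] length 2 -- new best
  Position 2 ('g'): window [0,2] length 3 -- new best
  Position 3 ('h'): window [0,3] length 4 -- new best
  Position 4 ('b'): window [0,4] length 5 -- new best
  Position 5 ('c'): repeat (last at 1), move window start to 2
  Position 5 ('c'): window [2,5] length 4
  Position 6 ('h'): repeat (last at 3), move window start to 4
  Position 6 ('h'): window [4,6] length 3
  Position 7 ('b'): repeat (last at 4), move window start to 5
  Position 7 ('b'): window [5,7] length 3
  Position 8 ('d'): window [5,8] length 4
Longest substring with no repeats: "ecghb" with length 5

5


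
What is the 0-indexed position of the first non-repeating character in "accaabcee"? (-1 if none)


Input: accaabcee
Character frequencies:
  'a': 3
  'b': 1
  'c': 3
  'e': 2
Scanning left to right for freq == 1:
  Position 0 ('a'): freq=3, skip
  Position 1 ('c'): freq=3, skip
  Position 2 ('c'): freq=3, skip
  Position 3 ('a'): freq=3, skip
  Position 4 ('a'): freq=3, skip
  Position 5 ('b'): unique! => answer = 5

5


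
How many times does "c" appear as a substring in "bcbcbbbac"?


Searching for "c" in "bcbcbbbac"
Scanning each position:
  Position 0: "b" => no
  Position 1: "c" => MATCH
  Position 2: "b" => no
  Position 3: "c" => MATCH
  Position 4: "b" => no
  Position 5: "b" => no
  Position 6: "b" => no
  Position 7: "a" => no
  Position 8: "c" => MATCH
Total occurrences: 3

3


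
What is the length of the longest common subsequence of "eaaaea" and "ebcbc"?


LCS of "eaaaea" and "ebcbc"
DP table:
           e    b    c    b    c
      0    0    0    0    0    0
  e   0    1    1    1    1    1
  a   0    1    1    1    1    1
  a   0    1    1    1    1    1
  a   0    1    1    1    1    1
  e   0    1    1    1    1    1
  a   0    1    1    1    1    1
LCS length = dp[6][5] = 1

1


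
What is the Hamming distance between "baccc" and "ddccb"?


Comparing "baccc" and "ddccb" position by position:
  Position 0: 'b' vs 'd' => differ
  Position 1: 'a' vs 'd' => differ
  Position 2: 'c' vs 'c' => same
  Position 3: 'c' vs 'c' => same
  Position 4: 'c' vs 'b' => differ
Total differences (Hamming distance): 3

3


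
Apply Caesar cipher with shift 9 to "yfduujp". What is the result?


Caesar cipher: shift "yfduujp" by 9
  'y' (pos 24) + 9 = pos 7 = 'h'
  'f' (pos 5) + 9 = pos 14 = 'o'
  'd' (pos 3) + 9 = pos 12 = 'm'
  'u' (pos 20) + 9 = pos 3 = 'd'
  'u' (pos 20) + 9 = pos 3 = 'd'
  'j' (pos 9) + 9 = pos 18 = 's'
  'p' (pos 15) + 9 = pos 24 = 'y'
Result: homddsy

homddsy


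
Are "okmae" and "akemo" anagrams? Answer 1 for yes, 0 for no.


Strings: "okmae", "akemo"
Sorted first:  aekmo
Sorted second: aekmo
Sorted forms match => anagrams

1


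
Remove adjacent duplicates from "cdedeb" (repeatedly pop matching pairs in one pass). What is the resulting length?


Input: cdedeb
Stack-based adjacent duplicate removal:
  Read 'c': push. Stack: c
  Read 'd': push. Stack: cd
  Read 'e': push. Stack: cde
  Read 'd': push. Stack: cded
  Read 'e': push. Stack: cdede
  Read 'b': push. Stack: cdedeb
Final stack: "cdedeb" (length 6)

6


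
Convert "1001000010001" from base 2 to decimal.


Input: "1001000010001" in base 2
Positional expansion:
  Digit '1' (value 1) x 2^12 = 4096
  Digit '0' (value 0) x 2^11 = 0
  Digit '0' (value 0) x 2^10 = 0
  Digit '1' (value 1) x 2^9 = 512
  Digit '0' (value 0) x 2^8 = 0
  Digit '0' (value 0) x 2^7 = 0
  Digit '0' (value 0) x 2^6 = 0
  Digit '0' (value 0) x 2^5 = 0
  Digit '1' (value 1) x 2^4 = 16
  Digit '0' (value 0) x 2^3 = 0
  Digit '0' (value 0) x 2^2 = 0
  Digit '0' (value 0) x 2^1 = 0
  Digit '1' (value 1) x 2^0 = 1
Sum = 4625

4625


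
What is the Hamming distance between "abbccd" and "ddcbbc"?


Comparing "abbccd" and "ddcbbc" position by position:
  Position 0: 'a' vs 'd' => differ
  Position 1: 'b' vs 'd' => differ
  Position 2: 'b' vs 'c' => differ
  Position 3: 'c' vs 'b' => differ
  Position 4: 'c' vs 'b' => differ
  Position 5: 'd' vs 'c' => differ
Total differences (Hamming distance): 6

6


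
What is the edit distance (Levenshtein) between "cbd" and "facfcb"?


Computing edit distance: "cbd" -> "facfcb"
DP table:
           f    a    c    f    c    b
      0    1    2    3    4    5    6
  c   1    1    2    2    3    4    5
  b   2    2    2    3    3    4    4
  d   3    3    3    3    4    4    5
Edit distance = dp[3][6] = 5

5


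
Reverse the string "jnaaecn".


Input: jnaaecn
Reading characters right to left:
  Position 6: 'n'
  Position 5: 'c'
  Position 4: 'e'
  Position 3: 'a'
  Position 2: 'a'
  Position 1: 'n'
  Position 0: 'j'
Reversed: nceaanj

nceaanj


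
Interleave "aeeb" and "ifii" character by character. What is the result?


Interleaving "aeeb" and "ifii":
  Position 0: 'a' from first, 'i' from second => "ai"
  Position 1: 'e' from first, 'f' from second => "ef"
  Position 2: 'e' from first, 'i' from second => "ei"
  Position 3: 'b' from first, 'i' from second => "bi"
Result: aiefeibi

aiefeibi


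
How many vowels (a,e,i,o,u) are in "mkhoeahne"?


Input: mkhoeahne
Checking each character:
  'm' at position 0: consonant
  'k' at position 1: consonant
  'h' at position 2: consonant
  'o' at position 3: vowel (running total: 1)
  'e' at position 4: vowel (running total: 2)
  'a' at position 5: vowel (running total: 3)
  'h' at position 6: consonant
  'n' at position 7: consonant
  'e' at position 8: vowel (running total: 4)
Total vowels: 4

4


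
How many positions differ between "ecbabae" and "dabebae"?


Comparing "ecbabae" and "dabebae" position by position:
  Position 0: 'e' vs 'd' => DIFFER
  Position 1: 'c' vs 'a' => DIFFER
  Position 2: 'b' vs 'b' => same
  Position 3: 'a' vs 'e' => DIFFER
  Position 4: 'b' vs 'b' => same
  Position 5: 'a' vs 'a' => same
  Position 6: 'e' vs 'e' => same
Positions that differ: 3

3


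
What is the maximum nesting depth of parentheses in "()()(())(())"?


Input: "()()(())(())"
Tracking depth:
  Position 0 '(': depth becomes 1
  Position 1 ')': depth becomes 0
  Position 2 '(': depth becomes 1
  Position 3 ')': depth becomes 0
  Position 4 '(': depth becomes 1
  Position 5 '(': depth becomes 2
  Position 6 ')': depth becomes 1
  Position 7 ')': depth becomes 0
  Position 8 '(': depth becomes 1
  Position 9 '(': depth becomes 2
  Position 10 ')': depth becomes 1
  Position 11 ')': depth becomes 0
Maximum depth reached: 2

2


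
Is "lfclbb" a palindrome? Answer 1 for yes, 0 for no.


Input: lfclbb
Reversed: bblcfl
  Compare pos 0 ('l') with pos 5 ('b'): MISMATCH
  Compare pos 1 ('f') with pos 4 ('b'): MISMATCH
  Compare pos 2 ('c') with pos 3 ('l'): MISMATCH
Result: not a palindrome

0


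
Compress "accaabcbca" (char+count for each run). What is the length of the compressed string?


Input: accaabcbca
Runs:
  'a' x 1 => "a1"
  'c' x 2 => "c2"
  'a' x 2 => "a2"
  'b' x 1 => "b1"
  'c' x 1 => "c1"
  'b' x 1 => "b1"
  'c' x 1 => "c1"
  'a' x 1 => "a1"
Compressed: "a1c2a2b1c1b1c1a1"
Compressed length: 16

16


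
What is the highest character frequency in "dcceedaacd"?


Input: dcceedaacd
Character counts:
  'a': 2
  'c': 3
  'd': 3
  'e': 2
Maximum frequency: 3

3


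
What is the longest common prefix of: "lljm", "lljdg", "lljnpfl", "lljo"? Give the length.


Words: lljm, lljdg, lljnpfl, lljo
  Position 0: all 'l' => match
  Position 1: all 'l' => match
  Position 2: all 'j' => match
  Position 3: ('m', 'd', 'n', 'o') => mismatch, stop
LCP = "llj" (length 3)

3


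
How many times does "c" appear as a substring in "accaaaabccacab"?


Searching for "c" in "accaaaabccacab"
Scanning each position:
  Position 0: "a" => no
  Position 1: "c" => MATCH
  Position 2: "c" => MATCH
  Position 3: "a" => no
  Position 4: "a" => no
  Position 5: "a" => no
  Position 6: "a" => no
  Position 7: "b" => no
  Position 8: "c" => MATCH
  Position 9: "c" => MATCH
  Position 10: "a" => no
  Position 11: "c" => MATCH
  Position 12: "a" => no
  Position 13: "b" => no
Total occurrences: 5

5


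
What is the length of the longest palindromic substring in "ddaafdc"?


Input: "ddaafdc"
Checking substrings for palindromes:
  [0:2] "dd" (len 2) => palindrome
  [2:4] "aa" (len 2) => palindrome
Longest palindromic substring: "dd" with length 2

2


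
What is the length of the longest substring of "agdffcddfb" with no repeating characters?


Input: "agdffcddfb"
Sliding window (track last position of each char):
  Position 0 ('a'): window [0,0] length 1 -- new best
  Position 1 ('g'): window [0,1] length 2 -- new best
  Position 2 ('d'): window [0,2] length 3 -- new best
  Position 3 ('f'): window [0,3] length 4 -- new best
  Position 4 ('f'): repeat (last at 3), move window start to 4
  Position 4 ('f'): window [4,4] length 1
  Position 5 ('c'): window [4,5] length 2
  Position 6 ('d'): window [4,6] length 3
  Position 7 ('d'): repeat (last at 6), move window start to 7
  Position 7 ('d'): window [7,7] length 1
  Position 8 ('f'): window [7,8] length 2
  Position 9 ('b'): window [7,9] length 3
Longest substring with no repeats: "agdf" with length 4

4


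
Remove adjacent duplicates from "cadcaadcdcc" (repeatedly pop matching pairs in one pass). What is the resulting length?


Input: cadcaadcdcc
Stack-based adjacent duplicate removal:
  Read 'c': push. Stack: c
  Read 'a': push. Stack: ca
  Read 'd': push. Stack: cad
  Read 'c': push. Stack: cadc
  Read 'a': push. Stack: cadca
  Read 'a': matches stack top 'a' => pop. Stack: cadc
  Read 'd': push. Stack: cadcd
  Read 'c': push. Stack: cadcdc
  Read 'd': push. Stack: cadcdcd
  Read 'c': push. Stack: cadcdcdc
  Read 'c': matches stack top 'c' => pop. Stack: cadcdcd
Final stack: "cadcdcd" (length 7)

7


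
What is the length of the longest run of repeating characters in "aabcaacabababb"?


Input: "aabcaacabababb"
Scanning for longest run:
  Position 1 ('a'): continues run of 'a', length=2
  Position 2 ('b'): new char, reset run to 1
  Position 3 ('c'): new char, reset run to 1
  Position 4 ('a'): new char, reset run to 1
  Position 5 ('a'): continues run of 'a', length=2
  Position 6 ('c'): new char, reset run to 1
  Position 7 ('a'): new char, reset run to 1
  Position 8 ('b'): new char, reset run to 1
  Position 9 ('a'): new char, reset run to 1
  Position 10 ('b'): new char, reset run to 1
  Position 11 ('a'): new char, reset run to 1
  Position 12 ('b'): new char, reset run to 1
  Position 13 ('b'): continues run of 'b', length=2
Longest run: 'a' with length 2

2
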